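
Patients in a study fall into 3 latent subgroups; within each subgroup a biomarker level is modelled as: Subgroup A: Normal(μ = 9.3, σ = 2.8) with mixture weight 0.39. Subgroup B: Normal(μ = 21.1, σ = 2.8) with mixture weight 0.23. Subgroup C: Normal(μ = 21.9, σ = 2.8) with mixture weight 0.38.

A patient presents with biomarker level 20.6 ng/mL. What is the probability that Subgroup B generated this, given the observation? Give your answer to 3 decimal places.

0.399

The responsibility of component k is P(Z=k) f_k(x) divided by Σ_j P(Z=j) f_j(x).
Normal densities:
  L_A = (1/(2.8·√(2π)))·exp(−(20.6−9.3)²/(2·2.8²)) = 0.142479·exp(-8.14349) = 4.14073e-05
  L_B = (1/(2.8·√(2π)))·exp(−(20.6−21.1)²/(2·2.8²)) = 0.142479·exp(-0.01594) = 0.140226
  L_C = (1/(2.8·√(2π)))·exp(−(20.6−21.9)²/(2·2.8²)) = 0.142479·exp(-0.10778) = 0.127921
Weight by the priors:
  P(Z=A)·L_A = 0.39 × 4.14073e-05 = 1.61489e-05
  P(Z=B)·L_B = 0.23 × 0.140226 = 0.0322519
  P(Z=C)·L_C = 0.38 × 0.127921 = 0.0486102
Denominator: 1.61489e-05 + 0.0322519 + 0.0486102 = 0.0808782
P(Subgroup B | x) = 0.0322519 / 0.0808782 ≈ 0.399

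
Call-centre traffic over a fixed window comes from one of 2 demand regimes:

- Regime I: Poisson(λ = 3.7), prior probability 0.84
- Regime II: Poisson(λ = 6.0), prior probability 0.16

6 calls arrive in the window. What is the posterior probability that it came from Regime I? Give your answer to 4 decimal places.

P(component k | x) = π_k·f_k(x) / marginal(x), where marginal(x) = Σ_j π_j·f_j(x).
Component likelihoods at x = 6 calls:
  L_I = e^(−3.7)·3.7^6/6! = 0.0881025
  L_II = e^(−6.0)·6.0^6/6! = 0.160623
Unnormalised posteriors:
  π_I·L_I = 0.84 × 0.0881025 = 0.0740061
  π_II·L_II = 0.16 × 0.160623 = 0.0256997
Denominator: 0.0740061 + 0.0256997 = 0.0997058
So the posterior for Regime I is 0.0740061 / 0.0997058 ≈ 0.7422.

0.7422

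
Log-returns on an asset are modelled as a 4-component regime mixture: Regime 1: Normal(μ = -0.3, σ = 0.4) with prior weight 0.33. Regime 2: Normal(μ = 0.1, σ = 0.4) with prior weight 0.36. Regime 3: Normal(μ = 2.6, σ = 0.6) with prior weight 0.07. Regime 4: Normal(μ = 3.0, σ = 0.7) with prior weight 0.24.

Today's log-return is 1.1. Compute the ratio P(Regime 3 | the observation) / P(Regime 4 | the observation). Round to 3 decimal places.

Since P(k|x) ∝ w_k f_k(x), the posterior odds are w_i f_i(x) / (w_j f_j(x)).
Normal densities:
  L_1 = (1/(0.4·√(2π)))·exp(−(1.1−-0.3)²/(2·0.4²)) = 0.997356·exp(-6.12500) = 0.00218171
  L_2 = (1/(0.4·√(2π)))·exp(−(1.1−0.1)²/(2·0.4²)) = 0.997356·exp(-3.12500) = 0.0438208
  L_3 = (1/(0.6·√(2π)))·exp(−(1.1−2.6)²/(2·0.6²)) = 0.664904·exp(-3.12500) = 0.0292138
  L_4 = (1/(0.7·√(2π)))·exp(−(1.1−3.0)²/(2·0.7²)) = 0.569918·exp(-3.68367) = 0.0143223
0.00204497 / 0.00343735 ≈ 0.595

0.595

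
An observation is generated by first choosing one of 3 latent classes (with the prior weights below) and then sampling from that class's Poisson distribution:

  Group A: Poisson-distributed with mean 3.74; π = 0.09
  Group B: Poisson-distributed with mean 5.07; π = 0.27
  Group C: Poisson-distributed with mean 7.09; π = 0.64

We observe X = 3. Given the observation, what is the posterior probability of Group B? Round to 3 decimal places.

0.423

The responsibility of component k is π_k f_k(x) divided by Σ_j π_j f_j(x).
Evaluate each component's likelihood at the observed value:
  f_A = e^(−3.74)·3.74^3/3! = 0.207111
  f_B = e^(−5.07)·5.07^3/3! = 0.136458
  f_C = e^(−7.09)·7.09^3/3! = 0.0495039
Weight by the priors:
  π_A·f_A = 0.09 × 0.207111 = 0.0186399
  π_B·f_B = 0.27 × 0.136458 = 0.0368437
  π_C·f_C = 0.64 × 0.0495039 = 0.0316825
Marginal: 0.0186399 + 0.0368437 + 0.0316825 = 0.0871662
P(Group B | data) = 0.0368437 / 0.0871662 ≈ 0.423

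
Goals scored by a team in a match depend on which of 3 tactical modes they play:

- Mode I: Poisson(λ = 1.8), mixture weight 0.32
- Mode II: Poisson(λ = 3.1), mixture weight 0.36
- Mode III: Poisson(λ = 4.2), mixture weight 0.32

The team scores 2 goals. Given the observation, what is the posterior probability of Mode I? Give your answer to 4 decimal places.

Posterior ∝ prior × likelihood, so P(k | x) ∝ P(Z=k) f_k(x); normalise over all components.
Evaluate each component's likelihood at the observed value:
  f_I = 0.267784
  f_II = 0.216461
  f_III = 0.132261
Weight by the priors:
  P(Z=I)·f_I = 0.32 × 0.267784 = 0.0856909
  P(Z=II)·f_II = 0.36 × 0.216461 = 0.0779261
  P(Z=III)·f_III = 0.32 × 0.132261 = 0.0423235
Denominator: 0.0856909 + 0.0779261 + 0.0423235 = 0.205941
So the posterior for Mode I is 0.0856909 / 0.205941 ≈ 0.4161.

0.4161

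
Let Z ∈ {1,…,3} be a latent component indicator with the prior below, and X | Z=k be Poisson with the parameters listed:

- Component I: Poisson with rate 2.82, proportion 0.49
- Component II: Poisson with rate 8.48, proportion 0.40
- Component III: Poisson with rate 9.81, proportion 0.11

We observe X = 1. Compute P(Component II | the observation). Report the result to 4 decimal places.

P(component k | x) = π_k·f_k(x) / marginal(x), where marginal(x) = Σ_j π_j·f_j(x).
Component likelihoods at x = 1:
  f_I = e^(−2.82)·2.82^1/1! = 0.168089
  f_II = e^(−8.48)·8.48^1/1! = 0.00176027
  f_III = e^(−9.81)·9.81^1/1! = 0.000538567
Weight by the priors:
  π_I·f_I = 0.49 × 0.168089 = 0.0823635
  π_II·f_II = 0.40 × 0.00176027 = 0.000704107
  π_III·f_III = 0.11 × 0.000538567 = 5.92424e-05
Denominator: 0.0823635 + 0.000704107 + 5.92424e-05 = 0.0831268
P(Component II | the observation) ≈ 0.0085

0.0085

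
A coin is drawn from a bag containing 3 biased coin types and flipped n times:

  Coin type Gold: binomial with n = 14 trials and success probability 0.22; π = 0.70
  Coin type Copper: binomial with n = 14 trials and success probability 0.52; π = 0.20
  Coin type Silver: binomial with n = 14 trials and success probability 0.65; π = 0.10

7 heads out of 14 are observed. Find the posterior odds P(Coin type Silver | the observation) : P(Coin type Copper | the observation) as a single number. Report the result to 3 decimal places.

Since P(k|x) ∝ π_k f_k(x), the posterior odds are π_i f_i(x) / (π_j f_j(x)).
Component likelihoods at x = 7 heads out of 14:
  p_Gold = C(14,7)·0.22^7·0.78^7 = 3432·2.49436e-05·0.175656 = 0.0150372
  p_Copper = C(14,7)·0.52^7·0.48^7 = 3432·0.0102807·0.00587068 = 0.207138
  p_Silver = C(14,7)·0.65^7·0.35^7 = 3432·0.0490223·0.000643393 = 0.108247
Odds = (0.10/0.20) × (0.108247/0.207138) = 0.5 × 0.522586 ≈ 0.261

0.261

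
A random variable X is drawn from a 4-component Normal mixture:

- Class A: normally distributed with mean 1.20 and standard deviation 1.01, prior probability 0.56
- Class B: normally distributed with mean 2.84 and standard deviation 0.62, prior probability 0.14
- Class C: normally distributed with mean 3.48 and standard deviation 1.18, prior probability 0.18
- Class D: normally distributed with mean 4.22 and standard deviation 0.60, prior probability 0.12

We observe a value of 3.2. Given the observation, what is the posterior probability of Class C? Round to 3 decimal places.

By Bayes' theorem, P(k | x) = w_k f_k(x) / Σ_j w_j f_j(x).
Component likelihoods at x = 3.2:
  f_A = 0.0556051
  f_B = 0.543635
  f_C = 0.328701
  f_D = 0.156748
Prior × likelihood for each component:
  w_A·f_A = 0.56 × 0.0556051 = 0.0311388
  w_B·f_B = 0.14 × 0.543635 = 0.0761089
  w_C·f_C = 0.18 × 0.328701 = 0.0591662
  w_D·f_D = 0.12 × 0.156748 = 0.0188098
Denominator: 0.0311388 + 0.0761089 + 0.0591662 + 0.0188098 = 0.185224
So the posterior for Class C is 0.0591662 / 0.185224 ≈ 0.319.

0.319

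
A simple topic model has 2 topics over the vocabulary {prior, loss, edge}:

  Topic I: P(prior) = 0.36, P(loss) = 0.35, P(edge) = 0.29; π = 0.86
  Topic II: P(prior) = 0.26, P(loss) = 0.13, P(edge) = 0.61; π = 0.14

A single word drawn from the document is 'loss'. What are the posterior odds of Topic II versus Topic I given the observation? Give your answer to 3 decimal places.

0.060

Posterior odds = (w_i f_i(x)) / (w_j f_j(x)); the normalising sum cancels.
Categorical probabilities:
  p_I = 0.35
  p_II = 0.13
Odds = (0.14/0.86) × (0.13/0.35) = 0.162791 × 0.371429 ≈ 0.060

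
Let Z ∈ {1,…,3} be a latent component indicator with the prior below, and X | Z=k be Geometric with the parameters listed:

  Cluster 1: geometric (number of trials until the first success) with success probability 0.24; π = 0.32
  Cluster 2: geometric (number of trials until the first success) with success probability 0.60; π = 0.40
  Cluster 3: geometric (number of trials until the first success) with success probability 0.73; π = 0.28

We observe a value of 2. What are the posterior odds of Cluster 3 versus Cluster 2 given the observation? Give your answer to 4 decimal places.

0.5749

The posterior odds equal the prior odds times the likelihood ratio: (P(Z=i)/P(Z=j))·(f_i(x)/f_j(x)).
Geometric probabilities:
  L_1 = 0.24·(1−0.24)^1 = 0.24·0.76 = 0.1824
  L_2 = 0.60·(1−0.60)^1 = 0.60·0.4 = 0.24
  L_3 = 0.73·(1−0.73)^1 = 0.73·0.27 = 0.1971
Odds = (0.28/0.40) × (0.1971/0.24) = 0.7 × 0.82125 ≈ 0.5749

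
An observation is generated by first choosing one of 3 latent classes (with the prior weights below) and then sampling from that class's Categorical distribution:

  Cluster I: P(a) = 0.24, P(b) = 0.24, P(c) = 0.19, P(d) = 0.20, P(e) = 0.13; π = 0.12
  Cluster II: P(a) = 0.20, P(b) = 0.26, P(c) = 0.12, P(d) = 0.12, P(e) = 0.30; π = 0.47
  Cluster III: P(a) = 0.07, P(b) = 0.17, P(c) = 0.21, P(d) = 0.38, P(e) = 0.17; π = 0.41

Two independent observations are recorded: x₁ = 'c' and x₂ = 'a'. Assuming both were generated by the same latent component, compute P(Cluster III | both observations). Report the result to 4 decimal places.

0.2646

Apply Bayes' rule: the posterior for each component is proportional to its prior times its likelihood at x.
Since both observations come from the same component, the likelihood for component k is f_k(x₁)·f_k(x₂).
  p_I = [0.19] × [0.24] = 0.0456
  p_II = [0.12] × [0.2] = 0.024
  p_III = [0.21] × [0.07] = 0.0147
Multiply by the mixture weights:
  w_I·p_I = 0.12 × 0.0456 = 0.005472
  w_II·p_II = 0.47 × 0.024 = 0.01128
  w_III·p_III = 0.41 × 0.0147 = 0.006027
Evidence: 0.005472 + 0.01128 + 0.006027 = 0.022779
P(Cluster III | x₁, x₂) = 0.006027 / 0.022779 ≈ 0.2646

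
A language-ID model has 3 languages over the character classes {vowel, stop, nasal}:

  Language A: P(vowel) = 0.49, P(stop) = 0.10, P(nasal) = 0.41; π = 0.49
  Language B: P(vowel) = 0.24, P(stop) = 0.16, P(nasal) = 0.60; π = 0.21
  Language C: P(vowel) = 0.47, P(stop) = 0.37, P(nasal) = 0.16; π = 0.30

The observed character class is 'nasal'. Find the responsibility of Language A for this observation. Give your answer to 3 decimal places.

0.536

Apply Bayes' rule: the posterior for each component is proportional to its prior times its likelihood at x.
Evaluate each component's likelihood at the observed value:
  p_A = 0.41
  p_B = 0.6
  p_C = 0.16
Weight by the priors:
  P(Z=A)·p_A = 0.49 × 0.41 = 0.2009
  P(Z=B)·p_B = 0.21 × 0.6 = 0.126
  P(Z=C)·p_C = 0.30 × 0.16 = 0.048
Evidence: 0.2009 + 0.126 + 0.048 = 0.3749
So the posterior for Language A is 0.2009 / 0.3749 ≈ 0.536.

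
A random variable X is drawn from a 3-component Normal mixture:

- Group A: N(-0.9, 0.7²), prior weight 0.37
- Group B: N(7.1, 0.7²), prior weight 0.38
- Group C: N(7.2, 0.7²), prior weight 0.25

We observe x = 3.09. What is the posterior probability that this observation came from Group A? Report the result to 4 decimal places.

Posterior ∝ prior × likelihood, so P(k | x) ∝ π_k f_k(x); normalise over all components.
Evaluate each component's likelihood at the observed value:
  p_A = 5.01994e-08
  p_B = 4.26376e-08
  p_C = 1.86187e-08
Multiply by the mixture weights:
  π_A·p_A = 0.37 × 5.01994e-08 = 1.85738e-08
  π_B·p_B = 0.38 × 4.26376e-08 = 1.62023e-08
  π_C·p_C = 0.25 × 1.86187e-08 = 4.65467e-09
Normaliser: 1.85738e-08 + 1.62023e-08 + 4.65467e-09 = 3.94307e-08
P(Group A | the observation) ≈ 0.4710

0.4710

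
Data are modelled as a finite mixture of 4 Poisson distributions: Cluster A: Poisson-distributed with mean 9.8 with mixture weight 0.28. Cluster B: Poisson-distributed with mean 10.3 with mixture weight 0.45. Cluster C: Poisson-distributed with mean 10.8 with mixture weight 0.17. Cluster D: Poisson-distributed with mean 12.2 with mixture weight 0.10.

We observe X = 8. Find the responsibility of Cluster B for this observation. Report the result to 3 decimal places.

0.465

Posterior ∝ prior × likelihood, so P(k | x) ∝ P(Z=k) f_k(x); normalise over all components.
Component likelihoods at x = 8:
  f_A = 0.117004
  f_B = 0.105668
  f_C = 0.093646
  f_D = 0.0612302
Weight by the priors:
  P(Z=A)·f_A = 0.28 × 0.117004 = 0.0327612
  P(Z=B)·f_B = 0.45 × 0.105668 = 0.0475507
  P(Z=C)·f_C = 0.17 × 0.093646 = 0.0159198
  P(Z=D)·f_D = 0.10 × 0.0612302 = 0.00612302
Sum: 0.0327612 + 0.0475507 + 0.0159198 + 0.00612302 = 0.102355
So the posterior for Cluster B is 0.0475507 / 0.102355 ≈ 0.465.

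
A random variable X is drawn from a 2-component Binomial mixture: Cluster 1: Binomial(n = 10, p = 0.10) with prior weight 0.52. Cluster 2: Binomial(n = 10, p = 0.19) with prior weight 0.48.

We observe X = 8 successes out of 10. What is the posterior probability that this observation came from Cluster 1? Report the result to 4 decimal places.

0.0078

The responsibility of component k is π_k f_k(x) divided by Σ_j π_j f_j(x).
Evaluate each component's likelihood at the observed value:
  f_1 = 3.645e-07
  f_2 = 5.01431e-05
Unnormalised posteriors:
  π_1·f_1 = 0.52 × 3.645e-07 = 1.8954e-07
  π_2·f_2 = 0.48 × 5.01431e-05 = 2.40687e-05
Denominator: 1.8954e-07 + 2.40687e-05 = 2.42582e-05
So the posterior for Cluster 1 is 1.8954e-07 / 2.42582e-05 ≈ 0.0078.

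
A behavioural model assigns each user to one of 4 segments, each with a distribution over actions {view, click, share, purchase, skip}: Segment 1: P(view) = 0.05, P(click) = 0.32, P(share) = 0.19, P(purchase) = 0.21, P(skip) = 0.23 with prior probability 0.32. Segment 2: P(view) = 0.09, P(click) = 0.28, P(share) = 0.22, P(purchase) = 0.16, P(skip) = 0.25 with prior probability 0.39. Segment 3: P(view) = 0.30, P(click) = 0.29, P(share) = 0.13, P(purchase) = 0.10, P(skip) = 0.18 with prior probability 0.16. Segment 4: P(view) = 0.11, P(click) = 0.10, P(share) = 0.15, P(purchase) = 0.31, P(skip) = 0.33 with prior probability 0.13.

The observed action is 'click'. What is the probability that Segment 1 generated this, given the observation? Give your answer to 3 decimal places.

The responsibility of component k is w_k f_k(x) divided by Σ_j w_j f_j(x).
Evaluate each component's likelihood at the observed value:
  L_1 = 0.32
  L_2 = 0.28
  L_3 = 0.29
  L_4 = 0.1
Unnormalised posteriors:
  w_1·L_1 = 0.32 × 0.32 = 0.1024
  w_2·L_2 = 0.39 × 0.28 = 0.1092
  w_3·L_3 = 0.16 × 0.29 = 0.0464
  w_4·L_4 = 0.13 × 0.1 = 0.013
Denominator: 0.1024 + 0.1092 + 0.0464 + 0.013 = 0.271
Responsibility of Segment 1: 0.1024 / 0.271 ≈ 0.378

0.378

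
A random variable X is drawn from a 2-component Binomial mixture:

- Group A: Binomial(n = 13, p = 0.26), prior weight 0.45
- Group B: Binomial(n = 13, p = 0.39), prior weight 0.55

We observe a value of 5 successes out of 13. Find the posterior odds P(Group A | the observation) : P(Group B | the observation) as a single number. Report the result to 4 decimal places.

Posterior odds = (π_i f_i(x)) / (π_j f_j(x)); the normalising sum cancels.
Component likelihoods at x = 5 successes out of 13:
  f_A = 0.137499
  f_B = 0.222608
Posterior odds = (π_A·f_A) / (π_B·f_B) = (0.45·0.137499) / (0.55·0.222608) = 0.0618745 / 0.122434 ≈ 0.5054

0.5054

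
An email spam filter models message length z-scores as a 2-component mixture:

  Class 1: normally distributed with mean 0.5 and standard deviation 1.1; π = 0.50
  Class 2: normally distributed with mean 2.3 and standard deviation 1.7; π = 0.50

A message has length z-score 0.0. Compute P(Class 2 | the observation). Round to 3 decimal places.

0.223

By Bayes' theorem, P(k | x) = w_k f_k(x) / Σ_j w_j f_j(x).
Normal densities:
  f_1 = 0.327079
  f_2 = 0.0939689
Prior × likelihood for each component:
  w_1·f_1 = 0.50 × 0.327079 = 0.163539
  w_2·f_2 = 0.50 × 0.0939689 = 0.0469844
Normaliser: 0.163539 + 0.0469844 = 0.210524
P(Class 2 | the observation) ≈ 0.223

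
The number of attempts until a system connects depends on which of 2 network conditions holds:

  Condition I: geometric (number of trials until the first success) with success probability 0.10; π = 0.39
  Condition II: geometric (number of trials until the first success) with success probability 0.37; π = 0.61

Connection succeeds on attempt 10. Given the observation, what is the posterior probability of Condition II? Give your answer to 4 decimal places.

0.1893

Posterior ∝ prior × likelihood, so P(k | x) ∝ π_k f_k(x); normalise over all components.
Component likelihoods at x = 10:
  f_I = 0.038742
  f_II = 0.00578451
Unnormalised posteriors:
  π_I·f_I = 0.39 × 0.038742 = 0.0151094
  π_II·f_II = 0.61 × 0.00578451 = 0.00352855
Sum: 0.0151094 + 0.00352855 = 0.018638
Responsibility of Condition II: 0.00352855 / 0.018638 ≈ 0.1893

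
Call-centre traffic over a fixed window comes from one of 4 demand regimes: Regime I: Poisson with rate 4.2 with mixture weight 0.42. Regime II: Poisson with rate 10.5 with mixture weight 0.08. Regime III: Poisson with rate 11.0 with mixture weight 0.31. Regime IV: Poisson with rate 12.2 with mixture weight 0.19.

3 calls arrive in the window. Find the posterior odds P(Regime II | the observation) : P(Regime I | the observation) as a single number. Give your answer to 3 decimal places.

0.005

Posterior odds = (w_i f_i(x)) / (w_j f_j(x)); the normalising sum cancels.
Evaluate each component's likelihood at the observed value:
  L_I = e^(−4.2)·4.2^3/3! = 0.185165
  L_II = e^(−10.5)·10.5^3/3! = 0.00531281
  L_III = e^(−11.0)·11.0^3/3! = 0.00370499
  L_IV = e^(−12.2)·12.2^3/3! = 0.00152242
Odds = (0.08/0.42) × (0.00531281/0.185165) = 0.190476 × 0.0286923 ≈ 0.005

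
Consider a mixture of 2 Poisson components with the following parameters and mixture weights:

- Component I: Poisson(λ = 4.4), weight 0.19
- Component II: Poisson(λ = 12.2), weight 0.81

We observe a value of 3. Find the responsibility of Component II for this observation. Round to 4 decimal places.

By Bayes' theorem, P(k | x) = w_k f_k(x) / Σ_j w_j f_j(x).
Poisson probabilities:
  L_I = e^(−4.4)·4.4^3/3! = 0.174305
  L_II = e^(−12.2)·12.2^3/3! = 0.00152242
Unnormalised posteriors:
  w_I·L_I = 0.19 × 0.174305 = 0.033118
  w_II·L_II = 0.81 × 0.00152242 = 0.00123316
Sum: 0.033118 + 0.00123316 = 0.0343512
P(Component II | x) = 0.00123316 / 0.0343512 ≈ 0.0359

0.0359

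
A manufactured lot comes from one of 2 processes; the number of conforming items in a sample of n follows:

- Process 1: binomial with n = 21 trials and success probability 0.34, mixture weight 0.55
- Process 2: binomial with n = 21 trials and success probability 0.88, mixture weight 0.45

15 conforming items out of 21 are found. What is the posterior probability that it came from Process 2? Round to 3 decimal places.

0.979

The responsibility of component k is w_k f_k(x) divided by Σ_j w_j f_j(x).
Component likelihoods at x = 15 conforming items out of 21:
  p_1 = 0.000420687
  p_2 = 0.0238144
Prior × likelihood for each component:
  w_1·p_1 = 0.55 × 0.000420687 = 0.000231378
  w_2·p_2 = 0.45 × 0.0238144 = 0.0107165
Evidence: 0.000231378 + 0.0107165 = 0.0109479
P(Process 2 | data) ≈ 0.979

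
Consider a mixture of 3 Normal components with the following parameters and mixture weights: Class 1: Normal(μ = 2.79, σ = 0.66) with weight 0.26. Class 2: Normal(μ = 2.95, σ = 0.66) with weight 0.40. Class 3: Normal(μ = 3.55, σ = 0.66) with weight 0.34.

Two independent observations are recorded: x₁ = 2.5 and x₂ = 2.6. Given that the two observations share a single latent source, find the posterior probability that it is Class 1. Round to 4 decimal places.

Posterior ∝ prior × likelihood, so P(k | x) ∝ w_k f_k(x); normalise over all components.
Since both observations come from the same component, the likelihood for component k is f_k(x₁)·f_k(x₂).
  L_1 = [(1/(0.66·√(2π)))·exp(−(2.5−2.79)²/(2·0.66²)) = 0.604458·exp(-0.09653) = 0.548835] × [0.579923] = 0.318282
  L_2 = [(1/(0.66·√(2π)))·exp(−(2.5−2.95)²/(2·0.66²)) = 0.604458·exp(-0.23244) = 0.479093] × [0.52517] = 0.251605
  L_3 = [(1/(0.66·√(2π)))·exp(−(2.5−3.55)²/(2·0.66²)) = 0.604458·exp(-1.26550) = 0.170517] × [0.21452] = 0.0365794
Unnormalised posteriors:
  w_1·L_1 = 0.26 × 0.318282 = 0.0827534
  w_2·L_2 = 0.40 × 0.251605 = 0.100642
  w_3·L_3 = 0.34 × 0.0365794 = 0.012437
Denominator: 0.0827534 + 0.100642 + 0.012437 = 0.195832
P(Class 1 | x) ≈ 0.4226

0.4226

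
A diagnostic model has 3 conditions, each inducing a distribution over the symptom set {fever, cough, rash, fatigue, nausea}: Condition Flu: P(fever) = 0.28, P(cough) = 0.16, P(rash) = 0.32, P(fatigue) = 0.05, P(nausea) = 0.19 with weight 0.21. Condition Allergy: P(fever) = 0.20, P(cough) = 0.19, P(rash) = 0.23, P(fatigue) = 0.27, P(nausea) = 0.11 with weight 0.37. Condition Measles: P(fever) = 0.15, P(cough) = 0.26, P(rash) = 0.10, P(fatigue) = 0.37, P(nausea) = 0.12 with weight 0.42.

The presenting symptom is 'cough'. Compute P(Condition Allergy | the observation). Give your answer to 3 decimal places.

By Bayes' theorem, P(k | x) = w_k f_k(x) / Σ_j w_j f_j(x).
Categorical probabilities:
  f_Flu = 0.16
  f_Allergy = 0.19
  f_Measles = 0.26
Unnormalised posteriors:
  w_Flu·f_Flu = 0.21 × 0.16 = 0.0336
  w_Allergy·f_Allergy = 0.37 × 0.19 = 0.0703
  w_Measles·f_Measles = 0.42 × 0.26 = 0.1092
Marginal: 0.0336 + 0.0703 + 0.1092 = 0.2131
Responsibility of Condition Allergy: 0.0703 / 0.2131 ≈ 0.330

0.330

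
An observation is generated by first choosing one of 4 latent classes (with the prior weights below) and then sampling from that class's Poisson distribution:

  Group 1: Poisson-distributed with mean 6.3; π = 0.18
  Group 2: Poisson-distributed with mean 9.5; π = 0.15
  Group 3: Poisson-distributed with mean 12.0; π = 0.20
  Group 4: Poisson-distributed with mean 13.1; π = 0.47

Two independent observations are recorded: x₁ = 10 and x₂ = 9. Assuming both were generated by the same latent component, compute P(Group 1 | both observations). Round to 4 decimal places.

Apply Bayes' rule: the posterior for each component is proportional to its prior times its likelihood at x.
Since both observations come from the same component, the likelihood for component k is f_k(x₁)·f_k(x₂).
  p_1 = [0.0498411] × [0.0791128] = 0.00394306
  p_2 = [0.123502] × [0.130003] = 0.0160556
  p_3 = [0.104837] × [0.0873644] = 0.00915904
  p_4 = [0.0838865] × [0.0640355] = 0.00537172
Weight by the priors:
  π_1·p_1 = 0.18 × 0.00394306 = 0.000709752
  π_2·p_2 = 0.15 × 0.0160556 = 0.00240834
  π_3·p_3 = 0.20 × 0.00915904 = 0.00183181
  π_4·p_4 = 0.47 × 0.00537172 = 0.00252471
Sum: 0.000709752 + 0.00240834 + 0.00183181 + 0.00252471 = 0.00747461
P(Group 1 | x₁, x₂) = 0.000709752 / 0.00747461 ≈ 0.0950

0.0950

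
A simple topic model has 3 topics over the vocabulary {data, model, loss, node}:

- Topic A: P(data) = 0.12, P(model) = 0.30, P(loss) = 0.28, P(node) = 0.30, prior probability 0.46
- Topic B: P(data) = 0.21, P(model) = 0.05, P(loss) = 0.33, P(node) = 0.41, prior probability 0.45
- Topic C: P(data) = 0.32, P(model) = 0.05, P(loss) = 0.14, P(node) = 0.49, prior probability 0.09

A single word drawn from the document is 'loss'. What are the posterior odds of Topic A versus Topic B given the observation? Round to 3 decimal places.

Only the two components matter; the odds are (π_i f_i(x)) / (π_j f_j(x)).
Component likelihoods at x = 'loss':
  L_A = 0.28
  L_B = 0.33
  L_C = 0.14
0.1288 / 0.1485 ≈ 0.867

0.867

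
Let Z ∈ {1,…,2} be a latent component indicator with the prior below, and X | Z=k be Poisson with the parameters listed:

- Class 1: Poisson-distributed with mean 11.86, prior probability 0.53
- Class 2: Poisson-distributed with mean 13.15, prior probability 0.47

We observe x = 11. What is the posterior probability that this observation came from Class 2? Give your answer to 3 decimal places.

0.432

P(component k | x) = π_k·f_k(x) / marginal(x), where marginal(x) = Σ_j π_j·f_j(x).
Component likelihoods at x = 11:
  f_1 = e^(−11.86)·11.86^11/11! = 0.115623
  f_2 = e^(−13.15)·13.15^11/11! = 0.0990958
Weight by the priors:
  π_1·f_1 = 0.53 × 0.115623 = 0.0612801
  π_2·f_2 = 0.47 × 0.0990958 = 0.046575
Normaliser: 0.0612801 + 0.046575 = 0.107855
Responsibility of Class 2: 0.046575 / 0.107855 ≈ 0.432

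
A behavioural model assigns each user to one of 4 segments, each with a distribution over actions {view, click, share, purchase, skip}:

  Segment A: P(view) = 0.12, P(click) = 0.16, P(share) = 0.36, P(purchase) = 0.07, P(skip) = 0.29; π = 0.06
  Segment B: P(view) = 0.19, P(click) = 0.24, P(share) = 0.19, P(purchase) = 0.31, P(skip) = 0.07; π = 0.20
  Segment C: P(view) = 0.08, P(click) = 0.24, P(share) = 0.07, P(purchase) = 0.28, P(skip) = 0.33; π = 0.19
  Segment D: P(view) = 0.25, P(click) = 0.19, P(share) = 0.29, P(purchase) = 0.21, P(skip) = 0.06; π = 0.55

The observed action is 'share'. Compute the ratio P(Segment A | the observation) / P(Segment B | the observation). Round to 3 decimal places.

0.568

Since P(k|x) ∝ π_k f_k(x), the posterior odds are π_i f_i(x) / (π_j f_j(x)).
Component likelihoods at x = 'share':
  f_A = 0.36
  f_B = 0.19
  f_C = 0.07
  f_D = 0.29
Posterior odds = (π_A·f_A) / (π_B·f_B) = (0.06·0.36) / (0.20·0.19) = 0.0216 / 0.038 ≈ 0.568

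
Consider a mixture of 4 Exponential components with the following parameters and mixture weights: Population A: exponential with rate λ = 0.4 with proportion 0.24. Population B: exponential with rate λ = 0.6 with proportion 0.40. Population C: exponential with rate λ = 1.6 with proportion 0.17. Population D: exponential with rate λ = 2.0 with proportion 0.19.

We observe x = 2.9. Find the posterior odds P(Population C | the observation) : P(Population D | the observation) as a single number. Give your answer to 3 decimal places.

Posterior odds = (P(Z=i) f_i(x)) / (P(Z=j) f_j(x)); the normalising sum cancels.
Evaluate each component's likelihood at the observed value:
  L_A = 0.4·e^(−0.4·2.9) = 0.4·e^(−1.1600) = 0.125394
  L_B = 0.6·e^(−0.6·2.9) = 0.6·e^(−1.7400) = 0.105312
  L_C = 1.6·e^(−1.6·2.9) = 1.6·e^(−4.6400) = 0.0154523
  L_D = 2.0·e^(−2.0·2.9) = 2.0·e^(−5.8000) = 0.00605511
0.00262689 / 0.00115047 ≈ 2.283

2.283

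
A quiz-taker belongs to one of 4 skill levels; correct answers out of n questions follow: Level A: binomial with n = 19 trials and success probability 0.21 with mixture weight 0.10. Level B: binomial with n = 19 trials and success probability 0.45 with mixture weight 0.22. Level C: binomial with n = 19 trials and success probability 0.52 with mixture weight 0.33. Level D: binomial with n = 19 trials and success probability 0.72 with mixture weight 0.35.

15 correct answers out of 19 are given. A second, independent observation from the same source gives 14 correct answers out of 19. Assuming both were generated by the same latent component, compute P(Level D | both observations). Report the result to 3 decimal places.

Posterior ∝ prior × likelihood, so P(k | x) ∝ w_k f_k(x); normalise over all components.
Since both observations come from the same component, the likelihood for component k is f_k(x₁)·f_k(x₂).
  L_A = [1.02845e-07] × [1.16067e-06] = 1.19369e-13
  L_B = [0.00222855] × [0.00817135] = 1.82102e-05
  L_C = [0.0113083] × [0.0313154] = 0.000354125
  L_D = [0.172585] × [0.201349] = 0.0347499
Weight by the priors:
  w_A·L_A = 0.10 × 1.19369e-13 = 1.19369e-14
  w_B·L_B = 0.22 × 1.82102e-05 = 4.00625e-06
  w_C·L_C = 0.33 × 0.000354125 = 0.000116861
  w_D·L_D = 0.35 × 0.0347499 = 0.0121625
Denominator: 1.19369e-14 + 4.00625e-06 + 0.000116861 + 0.0121625 = 0.0122833
Responsibility of Level D: 0.0121625 / 0.0122833 ≈ 0.990

0.990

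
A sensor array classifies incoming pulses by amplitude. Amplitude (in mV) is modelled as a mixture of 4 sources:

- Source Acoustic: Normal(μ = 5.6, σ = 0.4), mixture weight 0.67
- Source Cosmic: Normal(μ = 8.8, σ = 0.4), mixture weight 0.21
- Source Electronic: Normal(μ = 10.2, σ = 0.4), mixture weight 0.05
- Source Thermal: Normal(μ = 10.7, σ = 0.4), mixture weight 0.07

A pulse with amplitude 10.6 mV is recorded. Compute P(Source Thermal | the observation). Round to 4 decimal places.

P(component k | x) = P(Z=k)·f_k(x) / marginal(x), where marginal(x) = Σ_j P(Z=j)·f_j(x).
Component likelihoods at x = 10.6 mV:
  p_Acoustic = 1.1738e-34
  p_Cosmic = 3.99594e-05
  p_Electronic = 0.604927
  p_Thermal = 0.96667
Multiply by the mixture weights:
  P(Z=Acoustic)·p_Acoustic = 0.67 × 1.1738e-34 = 7.86445e-35
  P(Z=Cosmic)·p_Cosmic = 0.21 × 3.99594e-05 = 8.39146e-06
  P(Z=Electronic)·p_Electronic = 0.05 × 0.604927 = 0.0302463
  P(Z=Thermal)·p_Thermal = 0.07 × 0.96667 = 0.0676669
Sum: 7.86445e-35 + 8.39146e-06 + 0.0302463 + 0.0676669 = 0.0979217
So the posterior for Source Thermal is 0.0676669 / 0.0979217 ≈ 0.6910.

0.6910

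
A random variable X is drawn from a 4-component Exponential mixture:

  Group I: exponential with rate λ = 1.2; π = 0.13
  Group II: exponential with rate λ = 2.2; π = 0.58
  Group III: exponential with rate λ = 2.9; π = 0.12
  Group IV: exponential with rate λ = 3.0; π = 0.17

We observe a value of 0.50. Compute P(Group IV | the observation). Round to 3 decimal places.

The responsibility of component k is w_k f_k(x) divided by Σ_j w_j f_j(x).
Exponential densities:
  p_I = 1.2·e^(−1.2·0.50) = 1.2·e^(−0.6000) = 0.658574
  p_II = 2.2·e^(−2.2·0.50) = 2.2·e^(−1.1000) = 0.732316
  p_III = 2.9·e^(−2.9·0.50) = 2.9·e^(−1.4500) = 0.680254
  p_IV = 3.0·e^(−3.0·0.50) = 3.0·e^(−1.5000) = 0.66939
Weight by the priors:
  w_I·p_I = 0.13 × 0.658574 = 0.0856146
  w_II·p_II = 0.58 × 0.732316 = 0.424744
  w_III·p_III = 0.12 × 0.680254 = 0.0816305
  w_IV·p_IV = 0.17 × 0.66939 = 0.113796
Evidence: 0.0856146 + 0.424744 + 0.0816305 + 0.113796 = 0.705785
P(Group IV | x) = 0.113796 / 0.705785 ≈ 0.161

0.161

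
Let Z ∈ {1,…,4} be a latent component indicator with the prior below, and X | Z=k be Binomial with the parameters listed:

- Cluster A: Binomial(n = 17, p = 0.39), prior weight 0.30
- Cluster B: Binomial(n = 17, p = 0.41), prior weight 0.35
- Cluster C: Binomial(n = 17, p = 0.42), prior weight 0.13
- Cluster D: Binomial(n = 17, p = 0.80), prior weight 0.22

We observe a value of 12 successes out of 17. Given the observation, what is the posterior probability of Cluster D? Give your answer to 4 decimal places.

0.8099

Posterior ∝ prior × likelihood, so P(k | x) ∝ π_k f_k(x); normalise over all components.
Component likelihoods at x = 12 successes out of 17:
  L_A = 0.00647105
  L_B = 0.00998198
  L_C = 0.0122372
  L_D = 0.136076
Prior × likelihood for each component:
  π_A·L_A = 0.30 × 0.00647105 = 0.00194132
  π_B·L_B = 0.35 × 0.00998198 = 0.00349369
  π_C·L_C = 0.13 × 0.0122372 = 0.00159083
  π_D·L_D = 0.22 × 0.136076 = 0.0299366
Normaliser: 0.00194132 + 0.00349369 + 0.00159083 + 0.0299366 = 0.0369625
P(Cluster D | 12 successes out of 17) = 0.0299366 / 0.0369625 ≈ 0.8099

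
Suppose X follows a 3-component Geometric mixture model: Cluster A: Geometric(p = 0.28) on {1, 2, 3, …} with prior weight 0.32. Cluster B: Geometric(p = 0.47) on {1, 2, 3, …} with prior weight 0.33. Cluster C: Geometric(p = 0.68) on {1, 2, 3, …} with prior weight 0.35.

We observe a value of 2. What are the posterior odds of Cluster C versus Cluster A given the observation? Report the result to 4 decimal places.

1.1806

The posterior odds equal the prior odds times the likelihood ratio: (w_i/w_j)·(f_i(x)/f_j(x)).
Component likelihoods at x = 2:
  L_A = 0.28·(1−0.28)^1 = 0.28·0.72 = 0.2016
  L_B = 0.47·(1−0.47)^1 = 0.47·0.53 = 0.2491
  L_C = 0.68·(1−0.68)^1 = 0.68·0.32 = 0.2176
0.07616 / 0.064512 ≈ 1.1806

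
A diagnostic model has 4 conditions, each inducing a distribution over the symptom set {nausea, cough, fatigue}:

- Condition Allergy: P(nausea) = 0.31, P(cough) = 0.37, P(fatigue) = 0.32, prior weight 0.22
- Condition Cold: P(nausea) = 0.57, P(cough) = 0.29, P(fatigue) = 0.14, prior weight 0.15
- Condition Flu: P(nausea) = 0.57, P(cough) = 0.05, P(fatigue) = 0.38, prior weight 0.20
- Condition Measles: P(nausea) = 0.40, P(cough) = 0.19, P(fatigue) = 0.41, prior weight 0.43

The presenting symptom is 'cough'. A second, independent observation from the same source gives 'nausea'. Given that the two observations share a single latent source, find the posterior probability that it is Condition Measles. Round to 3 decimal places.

Apply Bayes' rule: the posterior for each component is proportional to its prior times its likelihood at x.
Since both observations come from the same component, the likelihood for component k is f_k(x₁)·f_k(x₂).
  p_Allergy = [P(cough | comp) = 0.37] × [0.31] = 0.1147
  p_Cold = [P(cough | comp) = 0.29] × [0.57] = 0.1653
  p_Flu = [P(cough | comp) = 0.05] × [0.57] = 0.0285
  p_Measles = [P(cough | comp) = 0.19] × [0.4] = 0.076
Unnormalised posteriors:
  w_Allergy·p_Allergy = 0.22 × 0.1147 = 0.025234
  w_Cold·p_Cold = 0.15 × 0.1653 = 0.024795
  w_Flu·p_Flu = 0.20 × 0.0285 = 0.0057
  w_Measles·p_Measles = 0.43 × 0.076 = 0.03268
Normaliser: 0.025234 + 0.024795 + 0.0057 + 0.03268 = 0.088409
So the posterior for Condition Measles is 0.03268 / 0.088409 ≈ 0.370.

0.370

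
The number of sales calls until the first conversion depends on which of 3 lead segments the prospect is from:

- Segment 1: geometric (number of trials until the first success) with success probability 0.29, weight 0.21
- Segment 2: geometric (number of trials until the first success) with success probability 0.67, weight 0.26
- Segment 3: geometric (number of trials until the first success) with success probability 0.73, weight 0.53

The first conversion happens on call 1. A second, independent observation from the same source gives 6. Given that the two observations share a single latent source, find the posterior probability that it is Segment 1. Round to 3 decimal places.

The responsibility of component k is P(Z=k) f_k(x) divided by Σ_j P(Z=j) f_j(x).
Since both observations come from the same component, the likelihood for component k is f_k(x₁)·f_k(x₂).
  L_1 = [0.29·(1−0.29)^0 = 0.29·1 = 0.29] × [0.0523227] = 0.0151736
  L_2 = [0.67·(1−0.67)^0 = 0.67·1 = 0.67] × [0.00262207] = 0.00175679
  L_3 = [0.73·(1−0.73)^0 = 0.73·1 = 0.73] × [0.00104747] = 0.000764653
Weight by the priors:
  P(Z=1)·L_1 = 0.21 × 0.0151736 = 0.00318645
  P(Z=2)·L_2 = 0.26 × 0.00175679 = 0.000456765
  P(Z=3)·L_3 = 0.53 × 0.000764653 = 0.000405266
Normaliser: 0.00318645 + 0.000456765 + 0.000405266 = 0.00404848
P(Segment 1 | x) ≈ 0.787

0.787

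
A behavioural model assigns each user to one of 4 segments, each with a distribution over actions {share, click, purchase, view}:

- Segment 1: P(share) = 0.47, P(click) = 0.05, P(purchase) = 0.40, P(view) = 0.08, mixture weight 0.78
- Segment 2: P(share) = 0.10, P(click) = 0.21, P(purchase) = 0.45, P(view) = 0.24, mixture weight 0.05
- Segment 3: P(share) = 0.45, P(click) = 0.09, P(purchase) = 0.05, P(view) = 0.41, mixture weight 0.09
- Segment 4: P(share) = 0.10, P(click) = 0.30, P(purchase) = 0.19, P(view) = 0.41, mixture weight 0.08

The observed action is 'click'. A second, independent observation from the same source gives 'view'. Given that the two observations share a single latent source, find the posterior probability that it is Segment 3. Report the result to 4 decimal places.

By Bayes' theorem, P(k | x) = w_k f_k(x) / Σ_j w_j f_j(x).
Since both observations come from the same component, the likelihood for component k is f_k(x₁)·f_k(x₂).
  p_1 = [P(click | comp) = 0.05] × [0.08] = 0.004
  p_2 = [P(click | comp) = 0.21] × [0.24] = 0.0504
  p_3 = [P(click | comp) = 0.09] × [0.41] = 0.0369
  p_4 = [P(click | comp) = 0.30] × [0.41] = 0.123
Weight by the priors:
  w_1·p_1 = 0.78 × 0.004 = 0.00312
  w_2·p_2 = 0.05 × 0.0504 = 0.00252
  w_3·p_3 = 0.09 × 0.0369 = 0.003321
  w_4·p_4 = 0.08 × 0.123 = 0.00984
Normaliser: 0.00312 + 0.00252 + 0.003321 + 0.00984 = 0.018801
P(Segment 3 | data) = 0.003321 / 0.018801 ≈ 0.1766

0.1766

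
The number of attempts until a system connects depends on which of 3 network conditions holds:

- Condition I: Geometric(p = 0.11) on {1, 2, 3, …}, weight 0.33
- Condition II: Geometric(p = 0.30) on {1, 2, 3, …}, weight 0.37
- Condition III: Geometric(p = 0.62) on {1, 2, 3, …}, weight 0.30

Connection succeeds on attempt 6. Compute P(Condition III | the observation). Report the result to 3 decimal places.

By Bayes' theorem, P(k | x) = w_k f_k(x) / Σ_j w_j f_j(x).
Component likelihoods at x = 6:
  f_I = 0.0614247
  f_II = 0.050421
  f_III = 0.00491258
Prior × likelihood for each component:
  w_I·f_I = 0.33 × 0.0614247 = 0.0202701
  w_II·f_II = 0.37 × 0.050421 = 0.0186558
  w_III·f_III = 0.30 × 0.00491258 = 0.00147377
Denominator: 0.0202701 + 0.0186558 + 0.00147377 = 0.0403997
P(Condition III | the observation) ≈ 0.036

0.036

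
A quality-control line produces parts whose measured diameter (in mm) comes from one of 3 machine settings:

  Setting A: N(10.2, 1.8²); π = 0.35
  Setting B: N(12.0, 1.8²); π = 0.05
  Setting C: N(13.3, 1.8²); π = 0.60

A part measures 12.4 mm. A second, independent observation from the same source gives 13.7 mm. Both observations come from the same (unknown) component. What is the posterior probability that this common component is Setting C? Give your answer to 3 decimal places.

0.902

The responsibility of component k is π_k f_k(x) divided by Σ_j π_j f_j(x).
Since both observations come from the same component, the likelihood for component k is f_k(x₁)·f_k(x₂).
  L_A = [0.105016] × [0.0334683] = 0.00351472
  L_B = [0.216229] × [0.141889] = 0.0306805
  L_C = [0.195592] × [0.216229] = 0.0422927
Multiply by the mixture weights:
  π_A·L_A = 0.35 × 0.00351472 = 0.00123015
  π_B·L_B = 0.05 × 0.0306805 = 0.00153402
  π_C·L_C = 0.60 × 0.0422927 = 0.0253756
Marginal: 0.00123015 + 0.00153402 + 0.0253756 = 0.0281398
P(Setting C | x₁, x₂) ≈ 0.902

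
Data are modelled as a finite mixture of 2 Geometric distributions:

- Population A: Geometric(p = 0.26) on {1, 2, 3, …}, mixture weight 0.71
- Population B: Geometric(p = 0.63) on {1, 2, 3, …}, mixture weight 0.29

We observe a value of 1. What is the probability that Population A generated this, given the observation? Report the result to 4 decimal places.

0.5026

By Bayes' theorem, P(k | x) = P(Z=k) f_k(x) / Σ_j P(Z=j) f_j(x).
Component likelihoods at x = 1:
  p_A = 0.26·(1−0.26)^0 = 0.26·1 = 0.26
  p_B = 0.63·(1−0.63)^0 = 0.63·1 = 0.63
Multiply by the mixture weights:
  P(Z=A)·p_A = 0.71 × 0.26 = 0.1846
  P(Z=B)·p_B = 0.29 × 0.63 = 0.1827
Denominator: 0.1846 + 0.1827 = 0.3673
Responsibility of Population A: 0.1846 / 0.3673 ≈ 0.5026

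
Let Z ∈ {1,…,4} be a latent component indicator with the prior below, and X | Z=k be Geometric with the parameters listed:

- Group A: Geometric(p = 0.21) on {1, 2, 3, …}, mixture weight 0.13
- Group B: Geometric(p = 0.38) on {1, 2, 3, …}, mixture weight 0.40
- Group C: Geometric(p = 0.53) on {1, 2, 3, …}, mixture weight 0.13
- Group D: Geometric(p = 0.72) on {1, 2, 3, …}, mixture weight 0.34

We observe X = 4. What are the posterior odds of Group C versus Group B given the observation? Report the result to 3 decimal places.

0.197

The posterior odds equal the prior odds times the likelihood ratio: (π_i/π_j)·(f_i(x)/f_j(x)).
Component likelihoods at x = 4:
  p_A = 0.21·(1−0.21)^3 = 0.21·0.493039 = 0.103538
  p_B = 0.38·(1−0.38)^3 = 0.38·0.238328 = 0.0905646
  p_C = 0.53·(1−0.53)^3 = 0.53·0.103823 = 0.0550262
  p_D = 0.72·(1−0.72)^3 = 0.72·0.021952 = 0.0158054
Odds = (0.13/0.40) × (0.0550262/0.0905646) = 0.325 × 0.60759 ≈ 0.197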